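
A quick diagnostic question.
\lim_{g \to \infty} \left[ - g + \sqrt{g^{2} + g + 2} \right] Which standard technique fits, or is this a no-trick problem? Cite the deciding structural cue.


Technique: conjugate multiplication — neither \sqrt{g^{2} + g + 2} nor g converges alone, so rewrite their difference as a conjugate-rationalized quotient first.


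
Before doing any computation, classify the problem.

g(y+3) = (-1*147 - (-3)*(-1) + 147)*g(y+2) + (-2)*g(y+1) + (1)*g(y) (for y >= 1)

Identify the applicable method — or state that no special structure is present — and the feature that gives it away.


Verdict: the characteristic-root method — the recurrence treats every index alike (constant coefficients, no forcing) — precisely the regime where r^y trials close it.


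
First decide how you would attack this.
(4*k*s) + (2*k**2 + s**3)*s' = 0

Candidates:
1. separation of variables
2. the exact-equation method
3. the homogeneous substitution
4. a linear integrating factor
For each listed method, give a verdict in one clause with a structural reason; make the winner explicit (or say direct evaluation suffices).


Method: the exact-equation method — this form is already the differential of something: the matching mixed partials of 4*k*s and 2*k**2 + s**3 prove it.
- separation of variables — no algebra isolates the independent variable on one side and the unknown on the other.
- the exact-equation method: applies; the problem has the shape this method handles.
- the homogeneous substitution: rescaling both variables together changes the slope, so no ratio substitution collapses it.
- a linear integrating factor — the unknown enters nonlinearly (through a power, a denominator, or a transcendental function), which the linear integrating-factor recipe cannot absorb as-is — any repair would come from a preliminary substitution, not the factor.


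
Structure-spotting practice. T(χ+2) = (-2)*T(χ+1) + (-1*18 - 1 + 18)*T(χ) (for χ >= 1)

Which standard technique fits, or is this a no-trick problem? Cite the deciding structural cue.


Diagnosis: the characteristic-root method — the recurrence treats every index alike (constant coefficients, no forcing) — precisely the regime where r^χ trials close it.


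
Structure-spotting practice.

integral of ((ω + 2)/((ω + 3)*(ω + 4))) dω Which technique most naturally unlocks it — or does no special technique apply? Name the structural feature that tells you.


Method: partial fractions — a proper rational integrand whose denominator splits into simpler factors — decompose into partial fractions first.


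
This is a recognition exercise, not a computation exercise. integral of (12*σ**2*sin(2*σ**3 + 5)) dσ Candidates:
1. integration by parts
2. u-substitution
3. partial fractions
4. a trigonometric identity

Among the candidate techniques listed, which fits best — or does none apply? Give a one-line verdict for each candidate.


Method: u-substitution — 12*σ**2 matches the derivative of 2*σ**3 + 5 up to a constant; with u = 2*σ**3 + 5 the whole integrand folds into a function of u alone.
- integration by parts — the non-polynomial partner is not one of the parts kernels — exp, sine, or cosine with a degree-1 argument, or a logarithm.
- u-substitution — a fit — the right tool for this form.
- partial fractions: the expression is not a ratio of polynomials that decomposes further.
- a trigonometric identity: there is no trigonometric structure whose rewriting would simplify the integrand.


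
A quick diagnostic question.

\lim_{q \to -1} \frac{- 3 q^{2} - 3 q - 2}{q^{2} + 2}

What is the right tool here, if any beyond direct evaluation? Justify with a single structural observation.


Best approach: no special technique — no zero denominators, no indeterminate clash at -1 — substitute and read off the value.


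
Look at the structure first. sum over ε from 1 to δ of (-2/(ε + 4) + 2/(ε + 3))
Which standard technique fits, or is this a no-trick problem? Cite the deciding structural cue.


Technique: telescoping — a difference of consecutive values of one function (2/(ε + 3) at one index and the next) — telescoping by construction.


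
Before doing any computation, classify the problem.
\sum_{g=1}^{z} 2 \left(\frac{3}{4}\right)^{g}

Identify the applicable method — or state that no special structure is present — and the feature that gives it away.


Best approach: the geometric series formula — check a ratio of consecutive terms: it is \frac{3}{4}, independent of the index, so the geometric formula closes the sum.


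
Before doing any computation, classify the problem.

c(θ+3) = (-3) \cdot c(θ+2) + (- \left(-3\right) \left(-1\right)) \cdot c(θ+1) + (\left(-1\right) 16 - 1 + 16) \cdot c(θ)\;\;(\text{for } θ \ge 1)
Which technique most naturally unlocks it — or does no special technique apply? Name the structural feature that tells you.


Best approach: the characteristic-root method — because shifting θ leaves the equation's coefficients unchanged, exponential trials reduce it to algebra.


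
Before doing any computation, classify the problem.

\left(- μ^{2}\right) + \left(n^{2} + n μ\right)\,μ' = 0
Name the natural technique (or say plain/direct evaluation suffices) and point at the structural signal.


Best approach: the homogeneous substitution — the slope is degree-zero homogeneous: the ratio substitution v = μ/n collapses it. With the right rearrangement (exchanging the roles of the variables where needed), this also fits a Bernoulli template; the homogeneous substitution reads the structure directly.


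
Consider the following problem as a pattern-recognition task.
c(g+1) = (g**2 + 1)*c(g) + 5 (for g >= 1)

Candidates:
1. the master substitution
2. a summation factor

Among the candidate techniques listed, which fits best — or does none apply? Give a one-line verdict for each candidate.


Diagnosis: a summation factor — normalize by the running product of g**2 + 1: the left side becomes a difference, and differences sum.
- the master substitution: the recursive argument is a shift of the index, not a fixed fraction of it.
- a summation factor — yes, a natural case for it.


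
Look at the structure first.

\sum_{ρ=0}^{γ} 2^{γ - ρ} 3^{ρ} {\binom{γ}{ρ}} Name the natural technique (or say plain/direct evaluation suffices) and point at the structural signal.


Best approach: the binomial theorem — the summand is term ρ of a binomial expansion in 3 and 2; the whole sum is a single power.


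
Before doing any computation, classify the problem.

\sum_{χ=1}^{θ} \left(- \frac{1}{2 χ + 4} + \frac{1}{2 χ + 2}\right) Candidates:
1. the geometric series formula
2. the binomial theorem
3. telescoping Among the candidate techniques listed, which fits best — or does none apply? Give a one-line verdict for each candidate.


Method: telescoping — each term adds \frac{1}{2 χ + 2} and subtracts the same expression advanced one index; that subtracted piece cancels against the next term's added copy — only the boundary terms survive.
- the geometric series formula: consecutive terms are not related by a fixed multiplier.
- the binomial theorem — there is no pair of bases whose matched powers would reassemble into a single binomial power.
- telescoping — yes, a natural case for it.


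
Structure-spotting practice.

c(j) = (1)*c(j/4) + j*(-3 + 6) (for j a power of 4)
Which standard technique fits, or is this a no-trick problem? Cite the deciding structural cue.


Method: the master substitution — treat m = log base 4 of j as the new clock: one recursion step advances m by one while j scales by 4.


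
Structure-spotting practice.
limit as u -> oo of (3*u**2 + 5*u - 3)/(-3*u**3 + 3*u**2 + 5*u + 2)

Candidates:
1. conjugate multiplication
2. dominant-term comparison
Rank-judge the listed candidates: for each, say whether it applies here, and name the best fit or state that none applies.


Verdict: dominant-term comparison — growth-rate triage: the leading powers of u decide the limit, everything else is noise.
- conjugate multiplication: the conjugate move applies to radical differences, which this is not.
- dominant-term comparison: applicable, and directly so.


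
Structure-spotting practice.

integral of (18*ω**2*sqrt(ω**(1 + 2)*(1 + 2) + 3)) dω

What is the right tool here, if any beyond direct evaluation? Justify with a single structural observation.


Best approach: u-substitution — read it as f(ω**(1 + 2)*(1 + 2) + 3) times a constant multiple of d(ω**(1 + 2)*(1 + 2) + 3): one substitution, u = ω**(1 + 2)*(1 + 2) + 3, finishes it.


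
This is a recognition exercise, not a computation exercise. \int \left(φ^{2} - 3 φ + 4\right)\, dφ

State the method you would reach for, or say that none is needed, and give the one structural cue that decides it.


Diagnosis: no special technique — the integrand is a sum of constant multiples of powers of φ — integrate term by term.


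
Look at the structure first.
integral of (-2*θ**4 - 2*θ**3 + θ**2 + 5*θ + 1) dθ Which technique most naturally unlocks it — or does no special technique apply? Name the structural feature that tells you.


Verdict: no special technique — every term is a constant multiple of a power of θ; term-wise power-rule integration needs no preliminary transformation.


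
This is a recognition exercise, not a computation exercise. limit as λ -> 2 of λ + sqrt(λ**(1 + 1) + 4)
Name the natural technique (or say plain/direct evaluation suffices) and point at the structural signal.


Verdict: no special technique — the expression is continuous at 2 — substitute and evaluate; no indeterminate form appears.


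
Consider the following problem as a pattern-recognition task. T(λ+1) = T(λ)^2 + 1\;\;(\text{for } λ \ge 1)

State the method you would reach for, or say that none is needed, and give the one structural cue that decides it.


Verdict: no special technique — the sequence value feeds back through itself nonlinearly — linear superposition fails, and every superposition-based closed form fails with it.


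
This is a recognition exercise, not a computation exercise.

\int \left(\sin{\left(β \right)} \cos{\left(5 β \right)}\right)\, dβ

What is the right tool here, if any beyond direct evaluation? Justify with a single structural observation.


Method: a trigonometric identity — apply product-to-sum to \sin{\left(β \right)} \cos{\left(5 β \right)}: two clean single-angle terms replace one awkward product.


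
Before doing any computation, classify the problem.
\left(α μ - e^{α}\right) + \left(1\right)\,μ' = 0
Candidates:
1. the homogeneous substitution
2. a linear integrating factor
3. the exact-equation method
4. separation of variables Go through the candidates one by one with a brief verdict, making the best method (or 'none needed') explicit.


Verdict: a linear integrating factor — μ appears only to the first power with coefficient α — the classic integrating-factor setup.
- the homogeneous substitution: the ratio of the variables does not determine the slope.
- a linear integrating factor: applies; the problem has the shape this method handles.
- the exact-equation method — no potential function has this form as its differential, as written.
- separation of variables: the two dependences are entangled, not a clean product of one-variable pieces.


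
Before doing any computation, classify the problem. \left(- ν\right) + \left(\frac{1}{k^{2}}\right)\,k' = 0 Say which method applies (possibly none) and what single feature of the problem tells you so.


Best approach: separation of variables — the slope splits multiplicatively: ν carrying all ν-dependence times k^{2} carrying all k-dependence — separate and integrate. The equation is exact as it stands too — a potential function exists — though separation reads the split structure directly.


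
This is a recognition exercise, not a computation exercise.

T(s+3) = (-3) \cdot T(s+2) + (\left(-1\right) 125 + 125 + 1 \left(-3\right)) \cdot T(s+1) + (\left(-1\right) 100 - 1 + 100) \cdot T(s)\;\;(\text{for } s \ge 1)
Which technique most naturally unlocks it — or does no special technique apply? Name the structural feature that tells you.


Diagnosis: the characteristic-root method — shift-invariance with fixed coefficients calls for exponential trials; the characteristic polynomial finds every r^s.


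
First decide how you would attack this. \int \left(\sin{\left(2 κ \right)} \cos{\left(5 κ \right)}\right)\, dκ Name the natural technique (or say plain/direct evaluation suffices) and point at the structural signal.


Verdict: a trigonometric identity — the identity turns \sin{\left(2 κ \right)} \cos{\left(5 κ \right)} into two lone cosines/sines, each trivially integrable.


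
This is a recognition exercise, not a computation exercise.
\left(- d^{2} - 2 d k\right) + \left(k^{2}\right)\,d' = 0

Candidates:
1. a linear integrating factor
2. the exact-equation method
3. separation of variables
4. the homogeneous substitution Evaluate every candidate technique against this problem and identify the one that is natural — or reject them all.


Diagnosis: the homogeneous substitution — solved for the derivative, the right side is unchanged under scaling k and d together — it depends only on the ratio d/k, so substitute a single ratio variable. A Bernoulli substitution is a fair alternative on this equation directly; the homogeneous reading takes it as given.
- a linear integrating factor — a nonlinear term in the unknown puts this outside the integrating-factor template.
- the exact-equation method: exactness fails on the nose — the mixed partials do not match.
- separation of variables: the two dependences are entangled, not a clean product of one-variable pieces.
- the homogeneous substitution — applicable, and directly so.


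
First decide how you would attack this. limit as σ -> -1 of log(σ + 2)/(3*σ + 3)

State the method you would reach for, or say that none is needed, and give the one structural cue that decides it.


Best approach: l'Hôpital's rule (0/0) — plug in -1: top and bottom both hit zero, so differentiate each and retry. The standard small-argument limits would also carry it; the rule is the systematic route.


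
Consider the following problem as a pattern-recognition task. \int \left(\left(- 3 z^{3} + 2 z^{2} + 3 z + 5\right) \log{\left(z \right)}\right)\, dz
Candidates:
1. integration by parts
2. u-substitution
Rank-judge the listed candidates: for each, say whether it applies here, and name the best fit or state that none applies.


Method: integration by parts — the logarithm \log{\left(z \right)} wants to be differentiated, not integrated; parts makes that legal.
- integration by parts — yes — fits the structure here.
- u-substitution: no subexpression of the integrand serves as a whole-integral substitution inner — individual terms may offer their own, but none carries its derivative as a factor of the full integrand; a working change of variable would have to be constructed from outside the expression.


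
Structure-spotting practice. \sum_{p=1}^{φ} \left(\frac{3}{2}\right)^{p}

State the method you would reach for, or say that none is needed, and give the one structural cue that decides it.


Diagnosis: the geometric series formula — the ratio of consecutive terms is the constant \frac{3}{2}, independent of the index — a geometric sum.


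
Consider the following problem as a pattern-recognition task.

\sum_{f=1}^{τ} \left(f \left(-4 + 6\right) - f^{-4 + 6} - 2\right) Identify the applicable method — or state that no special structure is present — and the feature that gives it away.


Best approach: no special technique — nothing telescopes and nothing is geometric; polynomial terms in f sum term by term.


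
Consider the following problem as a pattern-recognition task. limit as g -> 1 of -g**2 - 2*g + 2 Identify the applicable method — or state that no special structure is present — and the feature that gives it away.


Verdict: no special technique — nothing blocks direct substitution at 1: plug in and finish.


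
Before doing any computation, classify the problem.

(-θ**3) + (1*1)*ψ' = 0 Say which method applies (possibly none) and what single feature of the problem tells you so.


Verdict: no special technique — the slope is a pure function of θ; integrate both sides and be done.


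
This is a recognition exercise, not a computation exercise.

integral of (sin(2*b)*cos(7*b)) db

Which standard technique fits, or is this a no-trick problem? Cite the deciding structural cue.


Method: a trigonometric identity — sin(2*b)*cos(7*b) mixes two frequencies; the product-to-sum identity splits it into single-frequency sinusoids.


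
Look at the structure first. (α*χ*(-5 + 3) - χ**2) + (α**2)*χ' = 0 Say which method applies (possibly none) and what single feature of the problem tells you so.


Method: the homogeneous substitution — the slope's numerator and denominator have matching total degree, so it depends only on χ/α and the ratio substitution collapses it. This doubles as a Bernoulli equation in the unknown as written; the homogeneous route needs no setup at all.


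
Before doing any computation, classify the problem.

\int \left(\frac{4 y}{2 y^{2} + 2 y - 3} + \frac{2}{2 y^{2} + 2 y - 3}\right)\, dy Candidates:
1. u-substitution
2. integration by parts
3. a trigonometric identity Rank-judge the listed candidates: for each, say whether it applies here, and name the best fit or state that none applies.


Verdict: u-substitution — viewed as a product, the integrand is a composition evaluated at 2 y^{2} + 2 y - 3 times (a constant multiple of) that inner expression's derivative, so u = 2 y^{2} + 2 y - 3 makes it elementary.
- u-substitution — yes, a natural case for it.
- integration by parts: no split into a nonconstant polynomial times one of the standard kernels — exp, sine, or cosine of a linear argument, or a logarithm — applies here.
- a trigonometric identity — with no trigonometric functions present, identity rewriting has no target.


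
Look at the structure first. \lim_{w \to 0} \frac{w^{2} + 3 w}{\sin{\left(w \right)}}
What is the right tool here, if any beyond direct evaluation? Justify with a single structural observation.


Verdict: l'Hôpital's rule (0/0) — substituting 0 gives 0 over 0; differentiate top and bottom once and re-evaluate. A first-order expansion at the point is an equally standard path; the rule packages it.


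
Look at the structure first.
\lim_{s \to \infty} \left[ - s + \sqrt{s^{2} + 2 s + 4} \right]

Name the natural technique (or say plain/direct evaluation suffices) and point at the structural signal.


Best approach: conjugate multiplication — the difference \sqrt{s^{2} + 2 s + 4} - s is an ∞ − ∞ stalemate; its conjugate partner breaks the tie.


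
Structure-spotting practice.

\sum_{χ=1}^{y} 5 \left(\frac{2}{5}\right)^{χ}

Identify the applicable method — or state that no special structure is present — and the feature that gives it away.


Method: the geometric series formula — check a ratio of consecutive terms: it is \frac{2}{5}, independent of the index, so the geometric formula closes the sum.


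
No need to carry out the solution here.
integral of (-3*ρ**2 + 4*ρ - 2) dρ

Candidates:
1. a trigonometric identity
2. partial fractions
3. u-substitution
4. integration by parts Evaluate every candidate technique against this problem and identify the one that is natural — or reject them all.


Best approach: no special technique — scan for structure and find none: constant multiples of powers of ρ, integrate directly.
- a trigonometric identity — with no trigonometric functions present, identity rewriting has no target.
- partial fractions: the expression is not a ratio of polynomials that decomposes further.
- u-substitution — no substitution does more than relabel what direct integration already handles.
- integration by parts: parts would only shuffle a directly integrable integrand.


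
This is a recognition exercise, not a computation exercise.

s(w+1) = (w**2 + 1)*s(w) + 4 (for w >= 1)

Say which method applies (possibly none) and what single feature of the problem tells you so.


Method: a summation factor — with the index-dependent coefficient w**2 + 1, dividing by the cumulative product turns the left side into a pure difference.


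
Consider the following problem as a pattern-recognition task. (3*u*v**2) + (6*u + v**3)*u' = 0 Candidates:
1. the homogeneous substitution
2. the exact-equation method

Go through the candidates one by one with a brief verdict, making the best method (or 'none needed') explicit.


Method: the exact-equation method — check exactness first: here it holds (3*u*v**2, 6*u + v**3 have matching cross partials), so no integrating factor is needed.
- the homogeneous substitution — solved for the derivative, the right side changes under joint scaling of the two variables.
- the exact-equation method — applicable, and directly so.


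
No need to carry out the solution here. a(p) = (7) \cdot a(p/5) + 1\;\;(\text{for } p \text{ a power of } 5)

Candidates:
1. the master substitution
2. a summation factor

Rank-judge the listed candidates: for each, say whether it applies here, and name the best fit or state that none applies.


Diagnosis: the master substitution — the argument contracts 5-fold per step: reindex p exponentially and solve the linear recurrence in the new index.
- the master substitution — a fit — the right tool for this form.
- a summation factor: a divided-index call is outside the fixed-shift first-order family a summation factor normalizes.


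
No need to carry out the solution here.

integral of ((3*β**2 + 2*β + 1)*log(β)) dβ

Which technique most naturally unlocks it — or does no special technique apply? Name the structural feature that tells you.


Technique: integration by parts — a polynomial next to log(β): integrate the polynomial, differentiate the log, and the integral simplifies in one pass.


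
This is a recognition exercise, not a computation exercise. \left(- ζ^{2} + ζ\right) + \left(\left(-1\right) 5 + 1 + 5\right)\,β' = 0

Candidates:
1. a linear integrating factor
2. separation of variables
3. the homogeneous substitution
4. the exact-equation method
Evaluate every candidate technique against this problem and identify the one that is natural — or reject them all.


Best approach: no special technique — with β absent the equation is not coupled at all: direct integration in ζ.
- a linear integrating factor: with the unknown absent the integrating factor is a formality; direct integration is the working structure.
- separation of variables — any separation here is vacuous (nothing depends on the unknown); direct integration is the honest label.
- the homogeneous substitution — the slope changes under joint rescaling, failing the degree-zero test.
- the exact-equation method — the unknown never enters the equation — exactness holds emptily, with nothing for the method to add.


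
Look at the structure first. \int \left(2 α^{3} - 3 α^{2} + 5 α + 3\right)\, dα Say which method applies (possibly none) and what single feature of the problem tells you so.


Diagnosis: no special technique — a term-by-term power-rule job in α; no substitution or rearrangement earns its keep here.


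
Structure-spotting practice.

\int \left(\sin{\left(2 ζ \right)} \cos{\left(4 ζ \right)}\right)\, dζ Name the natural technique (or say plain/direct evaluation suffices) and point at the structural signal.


Best approach: a trigonometric identity — mixed-frequency products such as \sin{\left(2 ζ \right)} \cos{\left(4 ζ \right)} are designed for the product-to-sum formula.


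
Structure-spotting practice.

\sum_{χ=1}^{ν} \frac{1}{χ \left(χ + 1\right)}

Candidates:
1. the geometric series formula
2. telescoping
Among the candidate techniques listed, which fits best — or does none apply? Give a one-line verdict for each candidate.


Best approach: telescoping — after splitting \frac{1}{χ \left(χ + 1\right)} into partial fractions, the pieces are shifted copies of one function and cancel telescopically.
- the geometric series formula — consecutive terms are not related by a fixed multiplier.
- telescoping — a fit — the right tool for this form.


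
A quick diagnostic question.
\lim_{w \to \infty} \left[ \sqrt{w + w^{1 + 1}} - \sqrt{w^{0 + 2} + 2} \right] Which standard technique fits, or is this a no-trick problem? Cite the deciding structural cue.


Diagnosis: conjugate multiplication — neither \sqrt{w + w^{1 + 1}} nor \sqrt{w^{0 + 2} + 2} converges alone, so rewrite their difference as a conjugate-rationalized quotient first.


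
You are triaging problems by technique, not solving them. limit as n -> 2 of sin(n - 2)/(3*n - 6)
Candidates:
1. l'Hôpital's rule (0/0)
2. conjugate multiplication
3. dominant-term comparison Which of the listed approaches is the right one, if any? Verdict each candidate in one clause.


Technique: l'Hôpital's rule (0/0) — both numerator and denominator vanish at 2: the genuine 0/0 indeterminate that l'Hôpital exists for. The standard small-argument limits would also carry it; the rule is the systematic route.
- l'Hôpital's rule (0/0): a fit — the right tool for this form.
- conjugate multiplication — no divergent radical difference is present for a conjugate pair to cancel.
- dominant-term comparison: leading-power comparison does not apply to this form.


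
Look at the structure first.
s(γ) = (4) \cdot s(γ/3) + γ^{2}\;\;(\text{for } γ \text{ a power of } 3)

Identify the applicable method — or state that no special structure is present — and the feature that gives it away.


Diagnosis: the master substitution — the argument contracts 3-fold per step: reindex γ exponentially and solve the linear recurrence in the new index.


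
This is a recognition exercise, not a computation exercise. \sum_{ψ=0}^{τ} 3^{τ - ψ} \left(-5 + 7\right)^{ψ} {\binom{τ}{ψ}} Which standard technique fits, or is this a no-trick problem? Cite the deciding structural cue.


Verdict: the binomial theorem — the binomial coefficients weight matched powers of (-5 + 7) and 3, which is exactly the expansion of a binomial power.


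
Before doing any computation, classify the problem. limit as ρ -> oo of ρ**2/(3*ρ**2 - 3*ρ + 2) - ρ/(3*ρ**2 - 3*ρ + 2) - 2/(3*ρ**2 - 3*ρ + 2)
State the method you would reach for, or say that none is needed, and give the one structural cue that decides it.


Diagnosis: dominant-term comparison — divide through by the highest power of ρ; every lower-order term dies and the dominant terms decide the limit. Differentiating the expression as a single quotient would eventually settle it as well; matching dominant growth settles it immediately.


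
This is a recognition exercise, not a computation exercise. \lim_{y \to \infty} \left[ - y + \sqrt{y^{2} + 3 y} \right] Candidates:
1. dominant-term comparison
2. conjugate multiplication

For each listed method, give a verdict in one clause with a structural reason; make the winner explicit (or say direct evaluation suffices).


Verdict: conjugate multiplication — turning the difference into a conjugate-rationalized ratio makes the limit readable.
- dominant-term comparison — this limit is not decided by comparing leading-term growth at infinity.
- conjugate multiplication: applicable, and directly so.


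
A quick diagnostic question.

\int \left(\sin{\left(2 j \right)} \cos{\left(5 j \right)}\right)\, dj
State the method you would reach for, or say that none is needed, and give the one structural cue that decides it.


Method: a trigonometric identity — the identity turns \sin{\left(2 j \right)} \cos{\left(5 j \right)} into two lone cosines/sines, each trivially integrable.


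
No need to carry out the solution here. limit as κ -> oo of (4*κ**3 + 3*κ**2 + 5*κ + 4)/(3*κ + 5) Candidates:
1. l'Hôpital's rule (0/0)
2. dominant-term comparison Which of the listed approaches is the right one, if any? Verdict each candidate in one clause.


Technique: dominant-term comparison — at large κ only the top-degree terms survive; compare the leading terms and the limit falls out.
- l'Hôpital's rule (0/0) — as a single quotient the expression runs to ∞/∞ at the limit point — an at-infinity form of the rule would apply, though the leading-growth comparison is the direct reading.
- dominant-term comparison: applies; the problem has the shape this method handles.


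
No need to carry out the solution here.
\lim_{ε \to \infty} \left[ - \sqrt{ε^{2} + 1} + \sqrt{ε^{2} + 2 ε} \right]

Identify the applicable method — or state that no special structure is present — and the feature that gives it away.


Diagnosis: conjugate multiplication — turning the difference into a conjugate-rationalized ratio makes the limit readable.


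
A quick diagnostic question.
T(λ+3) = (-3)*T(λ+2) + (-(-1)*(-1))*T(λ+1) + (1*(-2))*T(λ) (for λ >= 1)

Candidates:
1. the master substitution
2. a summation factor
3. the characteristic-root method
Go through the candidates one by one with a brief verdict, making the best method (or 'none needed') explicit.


Method: the characteristic-root method — linear, homogeneous, constant coefficients: solutions of the form r^λ exist — find the roots of the characteristic polynomial.
- the master substitution — the recursive argument is a shift of the index, not a fixed fraction of it.
- a summation factor: a summation factor telescopes one-step recursions; this one carries higher-order memory.
- the characteristic-root method — a fit — the right tool for this form.


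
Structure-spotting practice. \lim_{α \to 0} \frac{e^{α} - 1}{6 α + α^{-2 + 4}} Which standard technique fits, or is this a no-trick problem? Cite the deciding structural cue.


Diagnosis: l'Hôpital's rule (0/0) — the 0/0 form at 0 is the signature situation for l'Hôpital's rule. Known elementary limits would finish this too — the rule just bypasses the case analysis.


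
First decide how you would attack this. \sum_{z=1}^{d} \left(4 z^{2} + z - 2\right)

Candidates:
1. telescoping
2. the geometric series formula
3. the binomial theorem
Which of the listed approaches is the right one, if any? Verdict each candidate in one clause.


Diagnosis: no special technique — no ratio, no shift structure, no binomial pattern: sum the constant-multiple powers of z with known formulas.
- telescoping — writing out consecutive terms as given produces no pairwise cancellation.
- the geometric series formula: consecutive terms are not related by a fixed multiplier.
- the binomial theorem: there is no sum-raised-to-a-power identity hiding in these terms.


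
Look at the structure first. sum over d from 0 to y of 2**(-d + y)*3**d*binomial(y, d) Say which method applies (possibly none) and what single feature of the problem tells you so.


Best approach: the binomial theorem — binomial(y, d) weighting matched powers of 3 and 2 is the expanded form of (3 + 2)^y — fold it back up.


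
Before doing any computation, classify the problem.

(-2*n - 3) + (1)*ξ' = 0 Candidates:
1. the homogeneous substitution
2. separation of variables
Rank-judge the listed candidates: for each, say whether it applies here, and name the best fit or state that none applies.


Best approach: no special technique — solved for the derivative, ξ never appears on the right — this is a direct integration in n, not a differential-equations problem at heart.
- the homogeneous substitution: the slope is not a function of the ratio of the variables alone.
- separation of variables — separation is only trivially available — with the unknown absent from the slope this is a direct integration, not a separation problem.


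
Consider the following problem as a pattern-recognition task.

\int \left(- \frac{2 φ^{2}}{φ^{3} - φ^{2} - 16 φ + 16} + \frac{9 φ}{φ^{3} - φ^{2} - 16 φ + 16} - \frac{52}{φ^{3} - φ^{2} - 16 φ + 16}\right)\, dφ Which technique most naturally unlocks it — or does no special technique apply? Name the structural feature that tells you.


Method: partial fractions — the integrand is a proper rational function and its denominator φ^{3} - φ^{2} - 16 φ + 16 factors into distinct pieces, so it splits into simple fractions.


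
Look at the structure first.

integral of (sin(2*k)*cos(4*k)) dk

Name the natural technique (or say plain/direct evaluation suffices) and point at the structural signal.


Verdict: a trigonometric identity — cross-frequency products like sin(2*k)*cos(4*k) are the textbook product-to-sum case — the identity converts them to directly integrable sinusoids.


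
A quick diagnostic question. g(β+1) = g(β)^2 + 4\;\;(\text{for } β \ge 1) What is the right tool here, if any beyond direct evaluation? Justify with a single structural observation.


Diagnosis: no special technique — the update rule curves (it is not linear in the unknown sequence), so no superposition-based closed form attaches — iterate or study it directly.


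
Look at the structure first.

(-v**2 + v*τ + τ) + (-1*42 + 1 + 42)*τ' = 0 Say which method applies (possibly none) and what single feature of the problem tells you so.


Verdict: a linear integrating factor — linear in the unknown with genuine forcing: multiply through by the exponential of the integrated coefficient and the left side closes into one derivative.


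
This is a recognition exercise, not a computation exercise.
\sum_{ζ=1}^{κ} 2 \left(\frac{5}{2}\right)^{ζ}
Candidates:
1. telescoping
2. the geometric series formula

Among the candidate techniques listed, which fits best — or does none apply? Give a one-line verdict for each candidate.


Method: the geometric series formula — consecutive terms stand in a fixed index-free ratio — the geometric sum formula closes it.
- telescoping — neither a shifted-difference shape nor integer-spaced poles are present.
- the geometric series formula — applies; the problem has the shape this method handles.


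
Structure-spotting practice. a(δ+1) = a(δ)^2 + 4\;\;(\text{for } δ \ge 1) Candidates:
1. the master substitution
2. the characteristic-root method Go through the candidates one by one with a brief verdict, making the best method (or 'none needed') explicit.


Technique: no special technique — this one you iterate or analyze qualitatively: the nonlinearity defeats linear solution methods.
- the master substitution: this is shift-type recursion, outside the divide-and-conquer template.
- the characteristic-root method: nonlinearity rules out exponential-mode superposition from the start.


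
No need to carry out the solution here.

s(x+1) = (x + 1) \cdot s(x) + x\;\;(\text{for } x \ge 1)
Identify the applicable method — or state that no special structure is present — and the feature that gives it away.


Diagnosis: a summation factor — with the index-dependent coefficient x + 1, dividing by the cumulative product turns the left side into a pure difference.


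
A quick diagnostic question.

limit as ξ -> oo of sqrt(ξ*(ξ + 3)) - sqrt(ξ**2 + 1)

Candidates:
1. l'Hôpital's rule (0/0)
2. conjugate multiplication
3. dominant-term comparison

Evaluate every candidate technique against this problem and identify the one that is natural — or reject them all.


Method: conjugate multiplication — the ∞ − ∞ radical form is the exact trigger for the conjugate maneuver.
- l'Hôpital's rule (0/0) — the expression is a difference driving to ∞ − ∞, not a 0/0 quotient — there is no ratio for the rule to differentiate.
- conjugate multiplication: a fit — the right tool for this form.
- dominant-term comparison: no dominant power emerges to decide the limit by degree comparison.


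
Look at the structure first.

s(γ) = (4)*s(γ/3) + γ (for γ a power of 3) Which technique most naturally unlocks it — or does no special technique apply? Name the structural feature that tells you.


Method: the master substitution — the argument γ/3 divides the index by 3; the standard γ = 3^m substitution converts it to a constant-shift recurrence.


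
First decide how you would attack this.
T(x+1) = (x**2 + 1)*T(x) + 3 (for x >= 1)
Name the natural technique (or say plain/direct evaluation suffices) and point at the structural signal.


Diagnosis: a summation factor — with the index-dependent coefficient x**2 + 1, dividing by the cumulative product turns the left side into a pure difference.


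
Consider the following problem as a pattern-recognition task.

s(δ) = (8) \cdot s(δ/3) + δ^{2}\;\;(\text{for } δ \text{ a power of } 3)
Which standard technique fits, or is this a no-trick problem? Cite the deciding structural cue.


Diagnosis: the master substitution — the argument contracts 3-fold per step: reindex δ exponentially and solve the linear recurrence in the new index.


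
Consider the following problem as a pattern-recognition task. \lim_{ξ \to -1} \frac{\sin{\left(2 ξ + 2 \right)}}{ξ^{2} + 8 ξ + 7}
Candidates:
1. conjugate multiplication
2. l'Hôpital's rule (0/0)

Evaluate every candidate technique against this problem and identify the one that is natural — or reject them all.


Technique: l'Hôpital's rule (0/0) — numerator and denominator both vanish at -1 — a genuine 0/0 form, which is exactly when l'Hôpital applies. Known elementary limits would finish this too — the rule just bypasses the case analysis.
- conjugate multiplication: the conjugate move applies to radical differences, which this is not.
- l'Hôpital's rule (0/0) — yes, a natural case for it.


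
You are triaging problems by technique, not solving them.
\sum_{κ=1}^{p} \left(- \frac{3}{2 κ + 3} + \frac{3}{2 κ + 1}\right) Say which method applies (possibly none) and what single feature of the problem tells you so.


Best approach: telescoping — the piece each term subtracts is \frac{3}{2 κ + 1} advanced by one index, and it reappears with a plus sign leading the following term — the sum collapses to its boundary terms.


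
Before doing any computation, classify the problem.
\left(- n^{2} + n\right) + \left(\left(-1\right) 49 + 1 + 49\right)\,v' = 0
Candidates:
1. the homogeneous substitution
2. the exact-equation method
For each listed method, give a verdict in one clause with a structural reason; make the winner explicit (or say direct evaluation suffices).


Verdict: no special technique — solved for the derivative, v never appears on the right — this is a direct integration in n, not a differential-equations problem at heart.
- the homogeneous substitution — the slope does not depend on the ratio of the variables alone.
- the exact-equation method — no dependence on the unknown anywhere: exactness is a label without content here.


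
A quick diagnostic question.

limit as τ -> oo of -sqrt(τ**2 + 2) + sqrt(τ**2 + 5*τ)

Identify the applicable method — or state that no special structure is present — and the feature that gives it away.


Diagnosis: conjugate multiplication — infinity minus infinity with a radical in play — multiply by the conjugate so the divergences of sqrt(τ**2 + 5*τ) and sqrt(τ**2 + 2) annihilate.


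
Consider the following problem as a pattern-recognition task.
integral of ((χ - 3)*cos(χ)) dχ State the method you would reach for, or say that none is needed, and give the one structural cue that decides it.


Technique: integration by parts — χ - 3 dies after finitely many derivatives while cos(χ) cycles under integration — the tabular/parts setup.


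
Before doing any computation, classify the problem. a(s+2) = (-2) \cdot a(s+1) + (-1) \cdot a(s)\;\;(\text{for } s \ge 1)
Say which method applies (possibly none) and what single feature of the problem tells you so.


Best approach: the characteristic-root method — no index-dependence in the weights and nothing inhomogeneous: classic characteristic-equation setup.
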